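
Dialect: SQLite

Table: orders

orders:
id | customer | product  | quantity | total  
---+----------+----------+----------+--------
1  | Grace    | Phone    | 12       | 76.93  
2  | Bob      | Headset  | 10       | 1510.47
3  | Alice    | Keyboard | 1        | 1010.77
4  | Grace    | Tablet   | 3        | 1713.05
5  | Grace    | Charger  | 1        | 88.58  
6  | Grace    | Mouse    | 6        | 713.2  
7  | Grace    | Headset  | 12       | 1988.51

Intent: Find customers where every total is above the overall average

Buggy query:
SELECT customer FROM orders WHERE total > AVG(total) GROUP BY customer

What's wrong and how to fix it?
Bug: AVG() is an aggregate; it can't sit directly in WHERE

Fix: Use a subquery for AVG and a HAVING MIN(...) filter so the condition holds for every row in the group

Corrected query:
SELECT customer FROM orders GROUP BY customer HAVING MIN(total) > (SELECT AVG(total) FROM orders)

Result:
customer
--------
Bob     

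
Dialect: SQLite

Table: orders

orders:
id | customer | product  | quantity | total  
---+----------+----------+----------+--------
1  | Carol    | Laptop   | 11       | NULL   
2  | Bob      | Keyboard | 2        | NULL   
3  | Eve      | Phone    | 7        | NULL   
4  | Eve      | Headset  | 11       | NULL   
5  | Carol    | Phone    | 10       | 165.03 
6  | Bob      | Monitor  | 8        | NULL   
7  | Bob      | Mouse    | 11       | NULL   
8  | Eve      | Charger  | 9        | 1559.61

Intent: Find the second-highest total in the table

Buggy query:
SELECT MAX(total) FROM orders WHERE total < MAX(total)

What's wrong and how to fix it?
Bug: MAX(total) on the right of the comparison is an aggregate-in-WHERE error

Fix: Put the inner MAX in a scalar subquery

Corrected query:
SELECT MAX(total) FROM orders WHERE total < (SELECT MAX(total) FROM orders)

Result:
MAX(total)
----------
165.03    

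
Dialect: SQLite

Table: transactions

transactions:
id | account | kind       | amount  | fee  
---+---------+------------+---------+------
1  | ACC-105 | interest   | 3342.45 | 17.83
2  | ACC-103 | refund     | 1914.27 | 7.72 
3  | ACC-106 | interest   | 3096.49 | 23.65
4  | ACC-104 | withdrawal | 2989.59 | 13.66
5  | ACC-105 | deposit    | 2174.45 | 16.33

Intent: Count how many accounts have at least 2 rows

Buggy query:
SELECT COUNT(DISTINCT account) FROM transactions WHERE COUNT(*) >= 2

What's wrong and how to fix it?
Bug: COUNT(*) cannot appear in WHERE; the per-group count doesn't exist yet

Fix: Use a subquery that GROUPs and filters with HAVING, then count its rows

Corrected query:
SELECT COUNT(*) FROM (SELECT account FROM transactions GROUP BY account HAVING COUNT(*) >= 2)

Result:
COUNT(*)
--------
1       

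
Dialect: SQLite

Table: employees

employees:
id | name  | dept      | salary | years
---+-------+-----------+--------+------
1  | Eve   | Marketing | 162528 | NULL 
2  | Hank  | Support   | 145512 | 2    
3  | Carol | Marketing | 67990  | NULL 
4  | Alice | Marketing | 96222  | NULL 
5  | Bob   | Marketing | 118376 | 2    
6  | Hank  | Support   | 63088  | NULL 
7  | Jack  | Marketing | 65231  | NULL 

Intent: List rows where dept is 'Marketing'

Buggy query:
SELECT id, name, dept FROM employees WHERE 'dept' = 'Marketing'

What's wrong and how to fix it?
Bug: 'dept' in single quotes is a string literal, not the column; the comparison is literal-vs-literal and never true

Fix: Reference the column as dept without single quotes

Corrected query:
SELECT id, name, dept FROM employees WHERE dept = 'Marketing'

Result:
id | name  | dept     
---+-------+----------
1  | Eve   | Marketing
3  | Carol | Marketing
4  | Alice | Marketing
5  | Bob   | Marketing
7  | Jack  | Marketing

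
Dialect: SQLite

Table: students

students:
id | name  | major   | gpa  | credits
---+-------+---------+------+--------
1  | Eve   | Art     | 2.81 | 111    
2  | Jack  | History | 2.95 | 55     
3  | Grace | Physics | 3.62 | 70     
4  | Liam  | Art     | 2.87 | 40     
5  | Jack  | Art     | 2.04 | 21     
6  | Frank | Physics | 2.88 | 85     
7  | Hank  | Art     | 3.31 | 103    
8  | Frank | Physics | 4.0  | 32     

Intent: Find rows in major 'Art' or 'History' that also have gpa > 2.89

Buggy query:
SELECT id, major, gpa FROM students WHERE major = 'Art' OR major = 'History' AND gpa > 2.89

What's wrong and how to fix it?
Bug: AND binds tighter than OR, so this parses as major = 'Art' OR (major = 'History' AND gpa > 2.89)

Fix: Group the OR with parentheses (or use IN), then AND the threshold

Corrected query:
SELECT id, major, gpa FROM students WHERE (major = 'Art' OR major = 'History') AND gpa > 2.89

Result:
id | major   | gpa 
---+---------+-----
2  | History | 2.95
7  | Art     | 3.31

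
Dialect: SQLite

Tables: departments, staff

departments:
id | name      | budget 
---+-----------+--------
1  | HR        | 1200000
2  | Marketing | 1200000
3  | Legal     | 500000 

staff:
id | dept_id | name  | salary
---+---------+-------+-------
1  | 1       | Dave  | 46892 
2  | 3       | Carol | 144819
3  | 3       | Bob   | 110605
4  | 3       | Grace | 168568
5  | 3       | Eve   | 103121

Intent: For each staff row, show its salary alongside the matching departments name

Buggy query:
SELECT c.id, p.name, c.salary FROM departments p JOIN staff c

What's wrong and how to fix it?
Bug: Missing join condition: each staff row is matched to all departments rows instead of just its own

Fix: Add ON c.dept_id = p.id to the JOIN

Corrected query:
SELECT c.id, p.name, c.salary FROM departments p JOIN staff c ON c.dept_id = p.id

Result:
id | name  | salary
---+-------+-------
1  | HR    | 46892 
2  | Legal | 144819
3  | Legal | 110605
4  | Legal | 168568
5  | Legal | 103121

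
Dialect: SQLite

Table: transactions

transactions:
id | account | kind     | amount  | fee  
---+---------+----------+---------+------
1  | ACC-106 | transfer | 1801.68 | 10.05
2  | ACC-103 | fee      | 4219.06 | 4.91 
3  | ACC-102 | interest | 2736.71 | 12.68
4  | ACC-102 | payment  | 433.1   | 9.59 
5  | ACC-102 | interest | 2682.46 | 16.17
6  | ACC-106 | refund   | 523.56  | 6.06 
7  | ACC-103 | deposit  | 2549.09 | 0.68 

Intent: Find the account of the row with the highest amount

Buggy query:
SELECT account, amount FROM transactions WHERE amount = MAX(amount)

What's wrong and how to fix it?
Bug: WHERE is evaluated per row; an aggregate over the whole table isn't defined there

Fix: Use a subquery: WHERE amount = (SELECT MAX(amount) FROM transactions)

Corrected query:
SELECT account, amount FROM transactions WHERE amount = (SELECT MAX(amount) FROM transactions)

Result:
account | amount 
--------+--------
ACC-103 | 4219.06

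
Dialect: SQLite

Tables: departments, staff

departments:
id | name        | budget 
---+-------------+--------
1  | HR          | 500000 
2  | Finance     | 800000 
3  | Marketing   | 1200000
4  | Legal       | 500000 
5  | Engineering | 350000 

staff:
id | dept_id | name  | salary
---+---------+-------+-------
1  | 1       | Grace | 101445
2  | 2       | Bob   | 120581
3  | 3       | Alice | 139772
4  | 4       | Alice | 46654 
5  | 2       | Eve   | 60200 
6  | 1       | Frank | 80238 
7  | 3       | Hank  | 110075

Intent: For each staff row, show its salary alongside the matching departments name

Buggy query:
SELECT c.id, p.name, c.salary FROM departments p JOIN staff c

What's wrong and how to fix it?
Bug: JOIN with no ON clause produces a cartesian product; every staff row pairs with every departments row

Fix: Add ON c.dept_id = p.id to the JOIN

Corrected query:
SELECT c.id, p.name, c.salary FROM departments p JOIN staff c ON c.dept_id = p.id

Result:
id | name      | salary
---+-----------+-------
1  | HR        | 101445
2  | Finance   | 120581
3  | Marketing | 139772
4  | Legal     | 46654 
5  | Finance   | 60200 
6  | HR        | 80238 
7  | Marketing | 110075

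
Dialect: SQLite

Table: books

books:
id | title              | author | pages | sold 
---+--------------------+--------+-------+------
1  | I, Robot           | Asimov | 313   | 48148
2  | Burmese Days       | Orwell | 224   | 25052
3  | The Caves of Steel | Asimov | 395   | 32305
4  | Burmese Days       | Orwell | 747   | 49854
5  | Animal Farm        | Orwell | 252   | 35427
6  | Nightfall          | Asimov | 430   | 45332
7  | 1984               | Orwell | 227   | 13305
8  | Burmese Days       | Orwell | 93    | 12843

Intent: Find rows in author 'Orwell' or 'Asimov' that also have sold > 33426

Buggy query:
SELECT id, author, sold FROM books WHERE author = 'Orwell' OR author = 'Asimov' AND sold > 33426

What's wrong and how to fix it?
Bug: Without parentheses, AND is evaluated before OR, so the sold filter only applies to the 'Asimov' branch

Fix: Group the OR with parentheses (or use IN), then AND the threshold

Corrected query:
SELECT id, author, sold FROM books WHERE (author = 'Orwell' OR author = 'Asimov') AND sold > 33426

Result:
id | author | sold 
---+--------+------
1  | Asimov | 48148
4  | Orwell | 49854
5  | Orwell | 35427
6  | Asimov | 45332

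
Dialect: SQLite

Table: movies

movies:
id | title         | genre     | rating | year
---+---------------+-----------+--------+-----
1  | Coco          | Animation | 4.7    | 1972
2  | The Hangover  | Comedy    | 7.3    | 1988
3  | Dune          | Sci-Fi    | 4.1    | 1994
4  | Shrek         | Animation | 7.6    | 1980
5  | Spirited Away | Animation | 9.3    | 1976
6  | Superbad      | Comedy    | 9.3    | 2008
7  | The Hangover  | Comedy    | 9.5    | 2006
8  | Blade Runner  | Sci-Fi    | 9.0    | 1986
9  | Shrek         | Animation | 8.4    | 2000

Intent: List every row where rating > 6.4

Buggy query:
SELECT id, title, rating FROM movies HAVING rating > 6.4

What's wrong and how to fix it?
Bug: HAVING filters the output of aggregation, but this query has no GROUP BY and no aggregate functions, so SQLite rejects it (HAVING clause on a non-aggregate query); the condition here is per row

Fix: Replace HAVING with WHERE since the condition applies to individual rows

Corrected query:
SELECT id, title, rating FROM movies WHERE rating > 6.4

Result:
id | title         | rating
---+---------------+-------
2  | The Hangover  | 7.3   
4  | Shrek         | 7.6   
5  | Spirited Away | 9.3   
6  | Superbad      | 9.3   
7  | The Hangover  | 9.5   
8  | Blade Runner  | 9     
9  | Shrek         | 8.4   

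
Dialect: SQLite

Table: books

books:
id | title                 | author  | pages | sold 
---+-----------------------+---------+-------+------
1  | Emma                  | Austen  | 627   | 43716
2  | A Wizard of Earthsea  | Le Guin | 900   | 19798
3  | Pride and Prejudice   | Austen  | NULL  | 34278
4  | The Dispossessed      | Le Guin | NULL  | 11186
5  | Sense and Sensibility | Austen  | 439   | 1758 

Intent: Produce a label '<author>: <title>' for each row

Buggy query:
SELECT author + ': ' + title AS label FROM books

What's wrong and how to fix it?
Bug: SQLite uses || for string concatenation; + coerces text to numbers (yielding 0)

Fix: Use the || operator for string concatenation

Corrected query:
SELECT author || ': ' || title AS label FROM books

Result:
label                        
-----------------------------
Austen: Emma                 
Le Guin: A Wizard of Earthsea
Austen: Pride and Prejudice  
Le Guin: The Dispossessed    
Austen: Sense and Sensibility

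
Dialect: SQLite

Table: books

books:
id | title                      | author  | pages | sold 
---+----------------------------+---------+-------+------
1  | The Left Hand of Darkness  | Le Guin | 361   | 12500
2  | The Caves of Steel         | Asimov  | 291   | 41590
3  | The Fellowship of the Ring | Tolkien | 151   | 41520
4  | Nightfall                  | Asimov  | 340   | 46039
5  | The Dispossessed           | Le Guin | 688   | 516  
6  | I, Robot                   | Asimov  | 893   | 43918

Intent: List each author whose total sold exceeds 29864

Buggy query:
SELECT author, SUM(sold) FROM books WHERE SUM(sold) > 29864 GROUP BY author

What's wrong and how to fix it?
Bug: WHERE runs before GROUP BY, so aggregates aren't available there

Fix: Move the aggregate condition to a HAVING clause

Corrected query:
SELECT author, SUM(sold) FROM books GROUP BY author HAVING SUM(sold) > 29864

Result:
author  | SUM(sold)
--------+----------
Asimov  | 131547   
Tolkien | 41520    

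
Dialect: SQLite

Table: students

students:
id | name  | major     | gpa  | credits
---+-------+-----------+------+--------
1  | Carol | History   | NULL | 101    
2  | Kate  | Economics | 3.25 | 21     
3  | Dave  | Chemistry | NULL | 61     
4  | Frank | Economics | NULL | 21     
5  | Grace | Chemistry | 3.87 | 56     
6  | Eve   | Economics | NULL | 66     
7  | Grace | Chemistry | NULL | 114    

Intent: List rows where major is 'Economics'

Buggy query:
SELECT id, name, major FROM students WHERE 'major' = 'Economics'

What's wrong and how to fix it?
Bug: 'major' in single quotes is a string literal, not the column; the comparison is literal-vs-literal and never true

Fix: Remove the quotes around the column name (or use double quotes for an identifier)

Corrected query:
SELECT id, name, major FROM students WHERE major = 'Economics'

Result:
id | name  | major    
---+-------+----------
2  | Kate  | Economics
4  | Frank | Economics
6  | Eve   | Economics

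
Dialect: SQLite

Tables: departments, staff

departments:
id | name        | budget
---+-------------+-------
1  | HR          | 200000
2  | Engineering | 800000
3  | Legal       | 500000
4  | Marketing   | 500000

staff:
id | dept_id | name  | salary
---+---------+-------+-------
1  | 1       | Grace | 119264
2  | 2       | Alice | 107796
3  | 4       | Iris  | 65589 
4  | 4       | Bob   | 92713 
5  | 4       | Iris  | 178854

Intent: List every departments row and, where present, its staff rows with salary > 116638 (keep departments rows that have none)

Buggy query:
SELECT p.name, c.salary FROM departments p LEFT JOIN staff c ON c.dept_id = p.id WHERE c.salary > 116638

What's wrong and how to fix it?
Bug: Filtering c.salary in WHERE discards the NULL rows produced by LEFT JOIN, turning it into an inner join

Fix: Move the right-table condition into the ON clause so unmatched parents are kept

Corrected query:
SELECT p.name, c.salary FROM departments p LEFT JOIN staff c ON c.dept_id = p.id AND c.salary > 116638

Result:
name        | salary
------------+-------
HR          | 119264
Engineering | NULL  
Legal       | NULL  
Marketing   | 178854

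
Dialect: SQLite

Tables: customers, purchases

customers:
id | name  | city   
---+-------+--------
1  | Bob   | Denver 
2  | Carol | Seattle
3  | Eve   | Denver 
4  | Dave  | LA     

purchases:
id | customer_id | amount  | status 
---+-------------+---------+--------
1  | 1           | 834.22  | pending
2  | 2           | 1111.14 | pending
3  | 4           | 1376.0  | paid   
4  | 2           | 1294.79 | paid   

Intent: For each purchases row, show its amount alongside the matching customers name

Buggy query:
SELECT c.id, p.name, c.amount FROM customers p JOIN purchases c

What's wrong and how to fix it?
Bug: Missing join condition: each purchases row is matched to all customers rows instead of just its own

Fix: Specify the join condition linking the foreign key to the parent id

Corrected query:
SELECT c.id, p.name, c.amount FROM customers p JOIN purchases c ON c.customer_id = p.id

Result:
id | name  | amount 
---+-------+--------
1  | Bob   | 834.22 
2  | Carol | 1111.14
3  | Dave  | 1376   
4  | Carol | 1294.79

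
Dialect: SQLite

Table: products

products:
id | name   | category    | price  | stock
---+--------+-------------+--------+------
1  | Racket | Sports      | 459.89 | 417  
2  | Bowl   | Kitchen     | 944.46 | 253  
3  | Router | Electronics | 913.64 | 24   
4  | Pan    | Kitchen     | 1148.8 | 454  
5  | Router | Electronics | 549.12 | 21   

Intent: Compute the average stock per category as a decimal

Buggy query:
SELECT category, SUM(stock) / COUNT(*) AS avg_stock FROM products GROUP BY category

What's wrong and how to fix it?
Bug: SUM(stock) and COUNT(*) are both integers; the division truncates the fractional part

Fix: Cast one side to REAL so the division keeps the fractional part

Corrected query:
SELECT category, SUM(stock) * 1.0 / COUNT(*) AS avg_stock FROM products GROUP BY category

Result:
category    | avg_stock
------------+----------
Electronics | 22.5     
Kitchen     | 353.5    
Sports      | 417      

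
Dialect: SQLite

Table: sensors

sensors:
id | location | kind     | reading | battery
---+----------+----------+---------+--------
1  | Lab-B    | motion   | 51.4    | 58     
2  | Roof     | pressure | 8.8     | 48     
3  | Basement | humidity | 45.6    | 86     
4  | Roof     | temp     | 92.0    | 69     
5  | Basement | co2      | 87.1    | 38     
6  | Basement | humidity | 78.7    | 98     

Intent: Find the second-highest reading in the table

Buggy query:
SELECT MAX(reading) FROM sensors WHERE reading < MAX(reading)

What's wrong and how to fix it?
Bug: MAX(reading) on the right of the comparison is an aggregate-in-WHERE error

Fix: Put the inner MAX in a scalar subquery

Corrected query:
SELECT MAX(reading) FROM sensors WHERE reading < (SELECT MAX(reading) FROM sensors)

Result:
MAX(reading)
------------
87.1        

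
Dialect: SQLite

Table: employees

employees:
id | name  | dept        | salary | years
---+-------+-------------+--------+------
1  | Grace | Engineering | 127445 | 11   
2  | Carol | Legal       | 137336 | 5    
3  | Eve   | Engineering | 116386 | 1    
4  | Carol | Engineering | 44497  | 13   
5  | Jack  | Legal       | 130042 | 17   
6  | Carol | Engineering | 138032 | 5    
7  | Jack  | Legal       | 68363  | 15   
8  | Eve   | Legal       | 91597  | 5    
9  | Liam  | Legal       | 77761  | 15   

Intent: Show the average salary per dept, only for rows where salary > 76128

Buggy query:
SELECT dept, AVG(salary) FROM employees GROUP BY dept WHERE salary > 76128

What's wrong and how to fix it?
Bug: WHERE cannot follow GROUP BY

Fix: Move the WHERE clause before GROUP BY

Corrected query:
SELECT dept, AVG(salary) FROM employees WHERE salary > 76128 GROUP BY dept

Result:
dept        | AVG(salary)  
------------+--------------
Engineering | 127287.666667
Legal       | 109184       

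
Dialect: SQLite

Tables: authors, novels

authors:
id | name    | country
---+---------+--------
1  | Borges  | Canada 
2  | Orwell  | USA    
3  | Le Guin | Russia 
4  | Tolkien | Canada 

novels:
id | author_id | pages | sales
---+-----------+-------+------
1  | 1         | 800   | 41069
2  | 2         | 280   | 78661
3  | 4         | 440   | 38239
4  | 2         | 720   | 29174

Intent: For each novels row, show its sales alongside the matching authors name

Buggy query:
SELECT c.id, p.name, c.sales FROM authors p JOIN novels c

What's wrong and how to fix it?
Bug: Missing join condition: each novels row is matched to all authors rows instead of just its own

Fix: Specify the join condition linking the foreign key to the parent id

Corrected query:
SELECT c.id, p.name, c.sales FROM authors p JOIN novels c ON c.author_id = p.id

Result:
id | name    | sales
---+---------+------
1  | Borges  | 41069
2  | Orwell  | 78661
3  | Tolkien | 38239
4  | Orwell  | 29174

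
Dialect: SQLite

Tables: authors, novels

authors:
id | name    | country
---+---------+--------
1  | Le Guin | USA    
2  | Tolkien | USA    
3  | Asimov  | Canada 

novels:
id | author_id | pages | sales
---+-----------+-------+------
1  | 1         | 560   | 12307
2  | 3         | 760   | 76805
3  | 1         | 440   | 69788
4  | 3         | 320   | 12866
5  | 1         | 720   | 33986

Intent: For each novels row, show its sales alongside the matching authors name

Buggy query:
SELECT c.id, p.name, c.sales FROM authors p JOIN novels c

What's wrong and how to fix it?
Bug: Missing join condition: each novels row is matched to all authors rows instead of just its own

Fix: Add ON c.author_id = p.id to the JOIN

Corrected query:
SELECT c.id, p.name, c.sales FROM authors p JOIN novels c ON c.author_id = p.id

Result:
id | name    | sales
---+---------+------
1  | Le Guin | 12307
2  | Asimov  | 76805
3  | Le Guin | 69788
4  | Asimov  | 12866
5  | Le Guin | 33986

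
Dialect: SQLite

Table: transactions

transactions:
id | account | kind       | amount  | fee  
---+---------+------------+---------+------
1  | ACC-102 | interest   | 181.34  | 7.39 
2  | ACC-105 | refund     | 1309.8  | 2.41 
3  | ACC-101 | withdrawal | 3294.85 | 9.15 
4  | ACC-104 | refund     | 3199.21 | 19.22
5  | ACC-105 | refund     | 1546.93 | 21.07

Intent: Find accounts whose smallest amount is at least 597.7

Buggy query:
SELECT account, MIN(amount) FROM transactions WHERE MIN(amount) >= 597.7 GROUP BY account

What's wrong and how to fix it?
Bug: Aggregates like MIN are computed per group after WHERE runs

Fix: Use HAVING for the per-group MIN condition

Corrected query:
SELECT account, MIN(amount) FROM transactions GROUP BY account HAVING MIN(amount) >= 597.7

Result:
account | MIN(amount)
--------+------------
ACC-101 | 3294.85    
ACC-104 | 3199.21    
ACC-105 | 1309.8     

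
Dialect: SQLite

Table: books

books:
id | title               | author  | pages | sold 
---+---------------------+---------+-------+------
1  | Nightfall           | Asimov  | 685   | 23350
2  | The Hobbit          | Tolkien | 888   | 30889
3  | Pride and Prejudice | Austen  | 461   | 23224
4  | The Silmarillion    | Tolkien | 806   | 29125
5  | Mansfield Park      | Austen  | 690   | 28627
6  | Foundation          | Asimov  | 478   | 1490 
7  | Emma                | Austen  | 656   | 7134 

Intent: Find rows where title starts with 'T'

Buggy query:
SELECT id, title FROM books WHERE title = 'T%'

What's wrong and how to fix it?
Bug: '=' compares the literal string including the % character; pattern matching needs LIKE

Fix: Replace '=' with LIKE so 'T%' is treated as a pattern

Corrected query:
SELECT id, title FROM books WHERE title LIKE 'T%'

Result:
id | title           
---+-----------------
2  | The Hobbit      
4  | The Silmarillion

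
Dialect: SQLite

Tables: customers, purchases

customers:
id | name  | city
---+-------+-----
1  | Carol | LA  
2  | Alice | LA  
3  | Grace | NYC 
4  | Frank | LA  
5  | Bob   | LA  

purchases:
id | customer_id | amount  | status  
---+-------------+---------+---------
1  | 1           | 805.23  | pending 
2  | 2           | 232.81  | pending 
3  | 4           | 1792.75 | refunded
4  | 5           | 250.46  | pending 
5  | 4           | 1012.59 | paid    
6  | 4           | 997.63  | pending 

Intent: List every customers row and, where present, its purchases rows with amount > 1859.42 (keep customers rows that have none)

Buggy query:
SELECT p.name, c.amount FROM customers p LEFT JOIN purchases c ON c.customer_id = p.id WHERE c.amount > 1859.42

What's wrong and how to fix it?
Bug: A WHERE condition on the right-hand table after LEFT JOIN drops unmatched parents

Fix: Move the right-table condition into the ON clause so unmatched parents are kept

Corrected query:
SELECT p.name, c.amount FROM customers p LEFT JOIN purchases c ON c.customer_id = p.id AND c.amount > 1859.42

Result:
name  | amount
------+-------
Carol | NULL  
Alice | NULL  
Grace | NULL  
Frank | NULL  
Bob   | NULL  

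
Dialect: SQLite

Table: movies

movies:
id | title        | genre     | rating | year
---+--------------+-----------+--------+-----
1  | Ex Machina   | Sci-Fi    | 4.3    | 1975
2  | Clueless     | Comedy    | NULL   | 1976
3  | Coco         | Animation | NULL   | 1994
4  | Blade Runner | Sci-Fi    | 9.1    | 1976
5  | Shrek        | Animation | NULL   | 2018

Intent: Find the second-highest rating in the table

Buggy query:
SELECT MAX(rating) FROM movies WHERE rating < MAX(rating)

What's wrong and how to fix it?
Bug: MAX(rating) on the right of the comparison is an aggregate-in-WHERE error

Fix: Put the inner MAX in a scalar subquery

Corrected query:
SELECT MAX(rating) FROM movies WHERE rating < (SELECT MAX(rating) FROM movies)

Result:
MAX(rating)
-----------
4.3        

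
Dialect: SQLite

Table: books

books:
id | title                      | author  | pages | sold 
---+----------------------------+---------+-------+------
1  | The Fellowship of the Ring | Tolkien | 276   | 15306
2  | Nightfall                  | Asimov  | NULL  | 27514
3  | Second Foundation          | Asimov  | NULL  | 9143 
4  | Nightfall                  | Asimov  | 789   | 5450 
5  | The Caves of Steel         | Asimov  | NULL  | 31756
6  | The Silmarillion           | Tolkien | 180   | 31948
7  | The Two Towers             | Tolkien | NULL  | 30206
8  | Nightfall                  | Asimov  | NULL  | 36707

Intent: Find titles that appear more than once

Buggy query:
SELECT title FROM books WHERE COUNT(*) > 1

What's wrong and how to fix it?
Bug: WHERE can't reference COUNT(*); aggregates are computed after WHERE

Fix: Group first, then use HAVING for the count condition

Corrected query:
SELECT title FROM books GROUP BY title HAVING COUNT(*) > 1

Result:
title    
---------
Nightfall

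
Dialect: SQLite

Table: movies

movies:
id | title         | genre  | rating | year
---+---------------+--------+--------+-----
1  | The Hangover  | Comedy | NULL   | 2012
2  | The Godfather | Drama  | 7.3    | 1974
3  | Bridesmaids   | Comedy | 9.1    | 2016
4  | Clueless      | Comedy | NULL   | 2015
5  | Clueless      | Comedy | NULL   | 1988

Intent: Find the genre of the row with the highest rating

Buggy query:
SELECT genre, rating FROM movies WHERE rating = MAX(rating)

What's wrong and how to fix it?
Bug: WHERE is evaluated per row; an aggregate over the whole table isn't defined there

Fix: Use a subquery: WHERE rating = (SELECT MAX(rating) FROM movies)

Corrected query:
SELECT genre, rating FROM movies WHERE rating = (SELECT MAX(rating) FROM movies)

Result:
genre  | rating
-------+-------
Comedy | 9.1   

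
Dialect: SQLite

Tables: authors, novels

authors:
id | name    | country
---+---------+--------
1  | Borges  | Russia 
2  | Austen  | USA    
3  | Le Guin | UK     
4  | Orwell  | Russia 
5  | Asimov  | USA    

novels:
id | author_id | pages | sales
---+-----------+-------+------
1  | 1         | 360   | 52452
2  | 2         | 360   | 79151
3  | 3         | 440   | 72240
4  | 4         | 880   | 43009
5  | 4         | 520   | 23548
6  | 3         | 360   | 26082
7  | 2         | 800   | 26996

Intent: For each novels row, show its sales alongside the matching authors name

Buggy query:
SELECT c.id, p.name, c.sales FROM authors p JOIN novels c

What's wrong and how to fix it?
Bug: JOIN with no ON clause produces a cartesian product; every novels row pairs with every authors row

Fix: Add ON c.author_id = p.id to the JOIN

Corrected query:
SELECT c.id, p.name, c.sales FROM authors p JOIN novels c ON c.author_id = p.id

Result:
id | name    | sales
---+---------+------
1  | Borges  | 52452
2  | Austen  | 79151
3  | Le Guin | 72240
4  | Orwell  | 43009
5  | Orwell  | 23548
6  | Le Guin | 26082
7  | Austen  | 26996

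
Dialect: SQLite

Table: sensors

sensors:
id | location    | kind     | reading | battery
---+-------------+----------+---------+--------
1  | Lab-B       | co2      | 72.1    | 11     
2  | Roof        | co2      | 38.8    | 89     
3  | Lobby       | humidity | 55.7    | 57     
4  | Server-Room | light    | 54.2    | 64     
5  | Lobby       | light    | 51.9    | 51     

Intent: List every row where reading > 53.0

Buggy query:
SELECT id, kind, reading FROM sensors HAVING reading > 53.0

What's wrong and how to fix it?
Bug: HAVING filters the output of aggregation, but this query has no GROUP BY and no aggregate functions, so SQLite rejects it (HAVING clause on a non-aggregate query); the condition here is per row

Fix: Use WHERE for row-level filtering

Corrected query:
SELECT id, kind, reading FROM sensors WHERE reading > 53.0

Result:
id | kind     | reading
---+----------+--------
1  | co2      | 72.1   
3  | humidity | 55.7   
4  | light    | 54.2   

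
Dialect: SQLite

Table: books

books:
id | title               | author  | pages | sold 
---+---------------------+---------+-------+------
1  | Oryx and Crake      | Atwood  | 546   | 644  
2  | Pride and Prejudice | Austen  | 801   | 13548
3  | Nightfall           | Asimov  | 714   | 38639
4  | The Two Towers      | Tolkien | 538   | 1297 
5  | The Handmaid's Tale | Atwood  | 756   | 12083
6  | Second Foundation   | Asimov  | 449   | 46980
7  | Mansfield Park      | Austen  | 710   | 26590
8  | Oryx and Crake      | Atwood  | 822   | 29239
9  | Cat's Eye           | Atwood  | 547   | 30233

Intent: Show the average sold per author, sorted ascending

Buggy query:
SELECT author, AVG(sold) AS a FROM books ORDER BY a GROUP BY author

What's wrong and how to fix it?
Bug: ORDER BY appears before GROUP BY; SQL clause order requires GROUP BY first

Fix: Reorder: SELECT … FROM … GROUP BY … ORDER BY …

Corrected query:
SELECT author, AVG(sold) AS a FROM books GROUP BY author ORDER BY a

Result:
author  | a       
--------+---------
Tolkien | 1297    
Atwood  | 18049.75
Austen  | 20069   
Asimov  | 42809.5 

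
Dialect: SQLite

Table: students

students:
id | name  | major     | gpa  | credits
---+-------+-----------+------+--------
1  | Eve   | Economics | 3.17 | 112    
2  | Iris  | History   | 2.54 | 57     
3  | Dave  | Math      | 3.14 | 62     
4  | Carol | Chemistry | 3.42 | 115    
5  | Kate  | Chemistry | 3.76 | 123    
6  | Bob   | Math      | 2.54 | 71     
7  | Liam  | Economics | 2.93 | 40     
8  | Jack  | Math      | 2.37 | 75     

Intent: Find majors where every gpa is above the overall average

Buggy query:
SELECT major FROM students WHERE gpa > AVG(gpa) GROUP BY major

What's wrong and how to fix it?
Bug: WHERE evaluates per row before aggregation, so AVG() is unavailable

Fix: Compute the overall average in a scalar subquery and compare each group's MIN against it in HAVING

Corrected query:
SELECT major FROM students GROUP BY major HAVING MIN(gpa) > (SELECT AVG(gpa) FROM students)

Result:
major    
---------
Chemistry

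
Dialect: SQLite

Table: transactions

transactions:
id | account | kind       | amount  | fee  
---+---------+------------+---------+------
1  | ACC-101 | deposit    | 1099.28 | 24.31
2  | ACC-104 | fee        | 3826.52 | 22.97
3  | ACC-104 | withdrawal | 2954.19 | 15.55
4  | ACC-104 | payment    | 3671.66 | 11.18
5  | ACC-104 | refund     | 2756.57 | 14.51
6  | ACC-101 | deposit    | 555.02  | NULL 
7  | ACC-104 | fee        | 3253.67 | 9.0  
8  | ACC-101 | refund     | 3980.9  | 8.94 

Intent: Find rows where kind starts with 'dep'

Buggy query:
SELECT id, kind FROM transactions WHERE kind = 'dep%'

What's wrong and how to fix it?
Bug: Wildcards only work with LIKE; '=' treats '%' as a literal character

Fix: Replace '=' with LIKE so 'dep%' is treated as a pattern

Corrected query:
SELECT id, kind FROM transactions WHERE kind LIKE 'dep%'

Result:
id | kind   
---+--------
1  | deposit
6  | deposit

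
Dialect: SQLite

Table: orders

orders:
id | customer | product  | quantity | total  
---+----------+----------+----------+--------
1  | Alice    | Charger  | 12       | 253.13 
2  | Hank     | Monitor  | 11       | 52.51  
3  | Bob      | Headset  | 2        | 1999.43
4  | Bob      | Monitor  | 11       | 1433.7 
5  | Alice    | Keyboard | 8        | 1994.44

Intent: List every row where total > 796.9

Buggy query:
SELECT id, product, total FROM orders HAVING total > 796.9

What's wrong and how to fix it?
Bug: HAVING filters the output of aggregation, but this query has no GROUP BY and no aggregate functions, so SQLite rejects it (HAVING clause on a non-aggregate query); the condition here is per row

Fix: Replace HAVING with WHERE since the condition applies to individual rows

Corrected query:
SELECT id, product, total FROM orders WHERE total > 796.9

Result:
id | product  | total  
---+----------+--------
3  | Headset  | 1999.43
4  | Monitor  | 1433.7 
5  | Keyboard | 1994.44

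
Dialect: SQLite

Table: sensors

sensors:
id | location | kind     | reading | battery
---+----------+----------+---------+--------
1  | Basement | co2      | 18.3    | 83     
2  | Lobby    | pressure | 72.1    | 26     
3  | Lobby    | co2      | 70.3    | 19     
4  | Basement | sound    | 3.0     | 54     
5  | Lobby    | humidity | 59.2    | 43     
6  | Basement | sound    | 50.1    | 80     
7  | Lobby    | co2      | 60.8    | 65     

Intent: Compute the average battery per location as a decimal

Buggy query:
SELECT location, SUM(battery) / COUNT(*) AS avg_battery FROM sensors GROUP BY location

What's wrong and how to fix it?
Bug: SUM(battery) and COUNT(*) are both integers; the division truncates the fractional part

Fix: Cast one side to REAL so the division keeps the fractional part

Corrected query:
SELECT location, SUM(battery) * 1.0 / COUNT(*) AS avg_battery FROM sensors GROUP BY location

Result:
location | avg_battery
---------+------------
Basement | 72.333333  
Lobby    | 38.25      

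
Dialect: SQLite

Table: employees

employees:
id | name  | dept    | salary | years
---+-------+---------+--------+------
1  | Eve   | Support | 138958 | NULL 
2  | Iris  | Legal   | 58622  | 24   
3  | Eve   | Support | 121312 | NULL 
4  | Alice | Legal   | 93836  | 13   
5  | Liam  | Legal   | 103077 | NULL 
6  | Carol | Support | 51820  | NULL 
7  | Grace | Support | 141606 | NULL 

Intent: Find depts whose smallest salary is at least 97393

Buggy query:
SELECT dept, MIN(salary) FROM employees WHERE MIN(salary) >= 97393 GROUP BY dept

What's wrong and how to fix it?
Bug: Aggregates like MIN are computed per group after WHERE runs

Fix: Replace WHERE with HAVING after the GROUP BY

Corrected query:
SELECT dept, MIN(salary) FROM employees GROUP BY dept HAVING MIN(salary) >= 97393

Result:
(no rows)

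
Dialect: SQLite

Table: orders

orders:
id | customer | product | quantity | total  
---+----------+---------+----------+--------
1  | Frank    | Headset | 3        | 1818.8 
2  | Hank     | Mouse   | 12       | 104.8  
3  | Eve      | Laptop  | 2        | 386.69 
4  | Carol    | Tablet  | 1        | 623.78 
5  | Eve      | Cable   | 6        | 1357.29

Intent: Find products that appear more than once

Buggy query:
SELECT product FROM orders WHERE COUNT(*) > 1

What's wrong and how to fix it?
Bug: COUNT(*) is an aggregate and cannot be used in WHERE

Fix: Group first, then use HAVING for the count condition

Corrected query:
SELECT product FROM orders GROUP BY product HAVING COUNT(*) > 1

Result:
(no rows)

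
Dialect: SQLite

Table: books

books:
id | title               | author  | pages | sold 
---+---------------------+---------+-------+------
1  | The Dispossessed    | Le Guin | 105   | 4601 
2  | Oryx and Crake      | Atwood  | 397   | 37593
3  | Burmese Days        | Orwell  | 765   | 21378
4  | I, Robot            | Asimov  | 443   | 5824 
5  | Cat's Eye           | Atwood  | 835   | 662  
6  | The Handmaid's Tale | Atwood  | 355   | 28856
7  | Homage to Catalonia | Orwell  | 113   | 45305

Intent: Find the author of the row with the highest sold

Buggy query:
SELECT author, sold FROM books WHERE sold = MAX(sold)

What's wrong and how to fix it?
Bug: WHERE is evaluated per row; an aggregate over the whole table isn't defined there

Fix: Use a subquery: WHERE sold = (SELECT MAX(sold) FROM books)

Corrected query:
SELECT author, sold FROM books WHERE sold = (SELECT MAX(sold) FROM books)

Result:
author | sold 
-------+------
Orwell | 45305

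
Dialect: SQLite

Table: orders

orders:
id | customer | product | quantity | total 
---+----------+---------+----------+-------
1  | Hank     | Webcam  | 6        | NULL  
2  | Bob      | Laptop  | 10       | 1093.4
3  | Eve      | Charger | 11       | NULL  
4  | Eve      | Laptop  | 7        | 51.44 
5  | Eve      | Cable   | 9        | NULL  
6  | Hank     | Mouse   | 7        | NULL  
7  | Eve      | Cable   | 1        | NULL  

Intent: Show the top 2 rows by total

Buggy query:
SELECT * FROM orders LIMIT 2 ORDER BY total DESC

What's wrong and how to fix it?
Bug: LIMIT must come after ORDER BY

Fix: Swap the clauses: ORDER BY first, then LIMIT

Corrected query:
SELECT * FROM orders ORDER BY total DESC LIMIT 2

Result:
id | customer | product | quantity | total 
---+----------+---------+----------+-------
2  | Bob      | Laptop  | 10       | 1093.4
4  | Eve      | Laptop  | 7        | 51.44 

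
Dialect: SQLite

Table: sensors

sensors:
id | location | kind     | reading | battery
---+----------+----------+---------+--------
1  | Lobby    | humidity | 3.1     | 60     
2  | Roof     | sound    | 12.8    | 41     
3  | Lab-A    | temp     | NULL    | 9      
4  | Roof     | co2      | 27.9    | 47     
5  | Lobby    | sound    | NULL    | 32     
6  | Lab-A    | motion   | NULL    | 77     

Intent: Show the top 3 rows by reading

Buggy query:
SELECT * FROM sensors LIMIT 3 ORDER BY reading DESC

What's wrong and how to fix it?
Bug: ORDER BY cannot follow LIMIT; LIMIT is the final clause

Fix: Sort with ORDER BY, then apply LIMIT

Corrected query:
SELECT * FROM sensors ORDER BY reading DESC LIMIT 3

Result:
id | location | kind     | reading | battery
---+----------+----------+---------+--------
4  | Roof     | co2      | 27.9    | 47     
2  | Roof     | sound    | 12.8    | 41     
1  | Lobby    | humidity | 3.1     | 60     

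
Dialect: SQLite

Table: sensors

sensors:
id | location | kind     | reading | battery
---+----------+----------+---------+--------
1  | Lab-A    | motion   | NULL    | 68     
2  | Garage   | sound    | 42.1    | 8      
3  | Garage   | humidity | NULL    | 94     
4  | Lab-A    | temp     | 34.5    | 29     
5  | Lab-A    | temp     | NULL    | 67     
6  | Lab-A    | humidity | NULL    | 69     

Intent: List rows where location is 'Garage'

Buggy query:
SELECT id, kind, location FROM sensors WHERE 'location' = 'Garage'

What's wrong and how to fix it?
Bug: Single quotes denote string literals in SQL; the column name is being compared as a constant string

Fix: Remove the quotes around the column name (or use double quotes for an identifier)

Corrected query:
SELECT id, kind, location FROM sensors WHERE location = 'Garage'

Result:
id | kind     | location
---+----------+---------
2  | sound    | Garage  
3  | humidity | Garage  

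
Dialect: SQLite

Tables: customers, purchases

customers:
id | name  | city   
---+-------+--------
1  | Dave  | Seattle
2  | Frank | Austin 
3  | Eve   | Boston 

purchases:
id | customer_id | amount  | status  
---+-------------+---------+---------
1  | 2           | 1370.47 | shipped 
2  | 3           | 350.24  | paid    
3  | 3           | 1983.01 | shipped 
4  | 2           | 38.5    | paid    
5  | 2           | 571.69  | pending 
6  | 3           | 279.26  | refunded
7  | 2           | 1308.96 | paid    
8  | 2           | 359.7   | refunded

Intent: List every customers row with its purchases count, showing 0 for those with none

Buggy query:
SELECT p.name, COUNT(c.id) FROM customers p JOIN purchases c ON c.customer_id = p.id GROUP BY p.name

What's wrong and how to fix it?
Bug: INNER JOIN drops customers rows that have no matching purchases rows

Fix: Use LEFT JOIN so parents without children still appear (COUNT(c.id) gives 0)

Corrected query:
SELECT p.name, COUNT(c.id) FROM customers p LEFT JOIN purchases c ON c.customer_id = p.id GROUP BY p.name

Result:
name  | COUNT(c.id)
------+------------
Dave  | 0          
Eve   | 3          
Frank | 5          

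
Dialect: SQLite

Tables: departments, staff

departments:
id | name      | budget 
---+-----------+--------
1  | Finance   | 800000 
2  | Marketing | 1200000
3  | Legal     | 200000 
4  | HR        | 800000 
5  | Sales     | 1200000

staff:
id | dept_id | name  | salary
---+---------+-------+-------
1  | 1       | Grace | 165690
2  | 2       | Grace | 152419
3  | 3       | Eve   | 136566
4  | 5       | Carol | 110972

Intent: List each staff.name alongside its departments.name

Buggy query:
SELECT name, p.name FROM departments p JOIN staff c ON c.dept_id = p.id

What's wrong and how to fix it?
Bug: 'name' exists in both joined tables, so the database can't tell which one is meant

Fix: Qualify the column with its table alias (c.name)

Corrected query:
SELECT c.name, p.name FROM departments p JOIN staff c ON c.dept_id = p.id

Result:
name  | name     
------+----------
Grace | Finance  
Grace | Marketing
Eve   | Legal    
Carol | Sales    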